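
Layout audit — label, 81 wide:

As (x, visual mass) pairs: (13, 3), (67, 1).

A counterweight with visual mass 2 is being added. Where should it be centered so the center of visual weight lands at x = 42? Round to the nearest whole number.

x ≈ 73

After adding the counterweight, total weight = 3 + 1 + 2 = 6.
Along x: (106 + 2·x) / 6 = 42 (existing moment 3·13 + 1·67 = 106) ⇒ x = (252 − 106) / 2 ≈ 73.00.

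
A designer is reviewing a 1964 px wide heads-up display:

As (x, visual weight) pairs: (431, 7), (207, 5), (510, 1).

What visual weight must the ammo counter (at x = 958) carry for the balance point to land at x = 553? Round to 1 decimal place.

w ≈ 6.5

Existing Σw = 13 (7 + 5 + 1); existing moment 7·431 + 5·207 + 1·510 = 4562.
Balance at x = 553 requires (4562 + w·958) / (13 + w) = 553.
Rearranging, w·(958 − 553) = 553·13 − 4562 = 2627, so w ≈ 2627/405 = 6.49.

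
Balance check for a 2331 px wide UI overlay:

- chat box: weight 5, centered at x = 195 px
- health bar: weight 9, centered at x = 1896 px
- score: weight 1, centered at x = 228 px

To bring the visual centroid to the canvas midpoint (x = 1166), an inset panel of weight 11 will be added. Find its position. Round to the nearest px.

x ≈ 1095

With the inset panel, Σw becomes 5 + 9 + 1 + 11 = 26.
x: target moment 26×1166 = 30316; current 5·195 + 9·1896 + 1·228 = 18267; the inset panel supplies 12049, so x = 12049/11 ≈ 1095.36.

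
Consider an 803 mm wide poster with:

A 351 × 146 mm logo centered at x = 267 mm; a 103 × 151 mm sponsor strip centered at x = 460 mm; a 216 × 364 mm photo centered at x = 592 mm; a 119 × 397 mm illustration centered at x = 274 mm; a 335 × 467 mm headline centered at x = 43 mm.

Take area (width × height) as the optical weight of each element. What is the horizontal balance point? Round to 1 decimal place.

Areas → weights: logo 351·146 = 51246, sponsor strip 103·151 = 15553, photo 216·364 = 78624, illustration 119·397 = 47243, headline 335·467 = 156445; Σw = 349111.
Σw·x = 51246·267 + 15553·460 + 78624·592 + 47243·274 + 156445·43 = 87054187, so x̄ = 87054187/349111 ≈ 249.36.

x ≈ 249.4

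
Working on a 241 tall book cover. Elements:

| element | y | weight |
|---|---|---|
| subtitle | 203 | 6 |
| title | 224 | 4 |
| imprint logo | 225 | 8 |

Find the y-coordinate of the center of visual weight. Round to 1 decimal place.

y ≈ 217.4

Σw = 6 + 4 + 8 = 18.
Σw·y = 6·203 + 4·224 + 8·225 = 3914, so ȳ = 3914/18 ≈ 217.44.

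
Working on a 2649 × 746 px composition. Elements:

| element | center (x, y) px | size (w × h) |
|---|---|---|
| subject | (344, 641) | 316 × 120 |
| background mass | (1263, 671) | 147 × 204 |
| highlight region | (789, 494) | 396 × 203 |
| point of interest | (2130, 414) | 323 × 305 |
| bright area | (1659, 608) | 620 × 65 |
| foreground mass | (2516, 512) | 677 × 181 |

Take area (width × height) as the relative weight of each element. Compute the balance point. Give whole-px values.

(1707, 518)

Areas: subject 316·120 = 37920, background mass 147·204 = 29988, highlight region 396·203 = 80388, point of interest 323·305 = 98515, bright area 620·65 = 40300, foreground mass 677·181 = 122537. Total weight = 409648.
Σw·x = 699343198; x̄ = 699343198/409648 ≈ 1707.18.
Σw·y = 212166894; ȳ = 212166894/409648 ≈ 517.92.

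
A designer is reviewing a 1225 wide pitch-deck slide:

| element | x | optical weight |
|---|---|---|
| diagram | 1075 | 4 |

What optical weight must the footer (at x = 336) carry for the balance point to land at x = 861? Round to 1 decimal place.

Known: weight 4 with moment 4·1075 = 4300.
Balance at x = 861 requires (4300 + w·336) / (4 + w) = 861.
So w = (861·4 − 4300)/(336 − 861) = -856/-525 ≈ 1.63.

w ≈ 1.6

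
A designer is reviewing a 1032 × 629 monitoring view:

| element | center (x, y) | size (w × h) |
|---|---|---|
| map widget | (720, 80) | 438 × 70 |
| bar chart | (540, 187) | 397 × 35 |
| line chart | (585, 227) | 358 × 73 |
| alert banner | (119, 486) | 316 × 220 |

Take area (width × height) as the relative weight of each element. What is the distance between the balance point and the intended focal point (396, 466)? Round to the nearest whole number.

Areas: map widget 438·70 = 30660, bar chart 397·35 = 13895, line chart 358·73 = 26134, alert banner 316·220 = 69520. Total weight = 140209.
x: (30660·720 + 13895·540 + 26134·585 + 69520·119) / 140209 = 53139770 / 140209 ≈ 379.00
y: (30660·80 + 13895·187 + 26134·227 + 69520·486) / 140209 = 44770303 / 140209 ≈ 319.31
Offset from (396, 466): Δx ≈ -17.00, Δy ≈ -146.69; distance = √(Δx² + Δy²) ≈ 147.67.

≈ 148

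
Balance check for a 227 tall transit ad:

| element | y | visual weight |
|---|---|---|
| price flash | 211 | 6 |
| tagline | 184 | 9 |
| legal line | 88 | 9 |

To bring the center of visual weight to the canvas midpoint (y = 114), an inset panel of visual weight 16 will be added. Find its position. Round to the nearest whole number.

y ≈ 53

New total weight: (6 + 9 + 9) + 16 = 40.
Along y: (3714 + 16·y) / 40 = 114 (existing moment 6·211 + 9·184 + 9·88 = 3714) ⇒ y = (4560 − 3714) / 16 ≈ 52.88.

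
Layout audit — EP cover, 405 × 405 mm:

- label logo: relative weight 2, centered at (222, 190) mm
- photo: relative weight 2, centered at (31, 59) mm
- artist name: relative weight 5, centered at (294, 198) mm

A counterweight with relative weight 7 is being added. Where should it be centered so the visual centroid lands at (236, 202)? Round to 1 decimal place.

New total weight: (2 + 2 + 5) + 7 = 16.
x: target moment 16×236 = 3776; current 2·222 + 2·31 + 5·294 = 1976; the counterweight supplies 1800, so x = 1800/7 ≈ 257.14.
y: target moment 16×202 = 3232; current 2·190 + 2·59 + 5·198 = 1488; the counterweight supplies 1744, so y = 1744/7 ≈ 249.14.

(257.1, 249.1)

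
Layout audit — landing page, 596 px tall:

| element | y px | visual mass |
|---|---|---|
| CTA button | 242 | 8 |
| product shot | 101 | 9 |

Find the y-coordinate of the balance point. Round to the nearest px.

y ≈ 167

Weights sum to 8 + 9 = 17.
Σw·y = 8·242 + 9·101 = 2845, so ȳ = 2845/17 ≈ 167.35.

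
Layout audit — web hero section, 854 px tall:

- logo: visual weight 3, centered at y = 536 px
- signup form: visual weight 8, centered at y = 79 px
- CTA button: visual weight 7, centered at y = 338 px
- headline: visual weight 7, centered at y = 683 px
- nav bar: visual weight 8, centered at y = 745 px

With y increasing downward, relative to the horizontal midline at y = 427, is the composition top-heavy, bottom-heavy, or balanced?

bottom-heavy

Total weight = 3 + 8 + 7 + 7 + 8 = 33.
y-moment: 3·536 + 8·79 + 7·338 + 7·683 + 8·745 = 15347; centroid 15347/33 ≈ 465.06.
465.1 vs midline 427 → bottom-heavy.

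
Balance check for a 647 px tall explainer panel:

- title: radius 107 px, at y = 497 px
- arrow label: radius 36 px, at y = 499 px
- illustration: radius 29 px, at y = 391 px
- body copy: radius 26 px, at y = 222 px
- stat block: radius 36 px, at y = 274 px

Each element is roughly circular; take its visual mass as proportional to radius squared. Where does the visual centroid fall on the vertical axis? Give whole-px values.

y ≈ 461

Weights ∝ r²: title 107² = 11449, arrow label 36² = 1296, illustration 29² = 841, body copy 26² = 676, stat block 36² = 1296; Σw = 15558.
y-moment: 11449·497 + 1296·499 + 841·391 + 676·222 + 1296·274 = 7170864; centroid 7170864/15558 ≈ 460.91.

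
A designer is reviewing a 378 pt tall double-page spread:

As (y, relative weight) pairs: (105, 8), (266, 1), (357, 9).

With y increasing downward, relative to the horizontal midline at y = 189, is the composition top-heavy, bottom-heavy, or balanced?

Σw = 8 + 1 + 9 = 18.
y: (8·105 + 1·266 + 9·357) / 18 = 4319 / 18 ≈ 239.94
239.9 lies below (larger y than) the midline 189, so the layout is bottom-heavy.

bottom-heavy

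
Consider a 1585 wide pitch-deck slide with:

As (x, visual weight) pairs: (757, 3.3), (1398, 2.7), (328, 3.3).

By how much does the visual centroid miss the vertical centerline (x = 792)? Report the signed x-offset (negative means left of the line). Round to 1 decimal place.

≈ -1.1

Total weight = 3.3 + 2.7 + 3.3 = 9.3.
x-moment: 3.3·757 + 2.7·1398 + 3.3·328 = 7355.1; centroid 7355.1/9.3 ≈ 790.87.
Difference: 790.87 − 792 ≈ -1.13.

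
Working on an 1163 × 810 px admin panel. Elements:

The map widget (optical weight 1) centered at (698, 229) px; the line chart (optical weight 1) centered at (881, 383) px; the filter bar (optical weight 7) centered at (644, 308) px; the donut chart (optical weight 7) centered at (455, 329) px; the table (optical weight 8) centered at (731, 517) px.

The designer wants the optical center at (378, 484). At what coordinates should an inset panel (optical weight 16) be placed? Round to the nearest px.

After adding the inset panel, total weight = 1 + 1 + 7 + 7 + 8 + 16 = 40.
Along x: (15120 + 16·x) / 40 = 378 (existing moment 1·698 + 1·881 + 7·644 + 7·455 + 8·731 = 15120) ⇒ x = (15120 − 15120) / 16 ≈ 0.00.
Along y: (9207 + 16·y) / 40 = 484 (existing moment 1·229 + 1·383 + 7·308 + 7·329 + 8·517 = 9207) ⇒ y = (19360 − 9207) / 16 ≈ 634.56.

(0, 635)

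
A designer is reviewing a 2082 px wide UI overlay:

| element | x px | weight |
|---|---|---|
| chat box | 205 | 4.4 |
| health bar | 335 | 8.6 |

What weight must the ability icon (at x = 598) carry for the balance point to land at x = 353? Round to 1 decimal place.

Fixed elements: Σw = 4.4 + 8.6 = 13.0, Σw·x = 4.4·205 + 8.6·335 = 3783.0.
For the centroid to hit 353: (3783.0 + w·598) / (13.0 + w) = 353.
So w = (353·13.0 − 3783.0)/(598 − 353) = 806.0/245 ≈ 3.29.

w ≈ 3.3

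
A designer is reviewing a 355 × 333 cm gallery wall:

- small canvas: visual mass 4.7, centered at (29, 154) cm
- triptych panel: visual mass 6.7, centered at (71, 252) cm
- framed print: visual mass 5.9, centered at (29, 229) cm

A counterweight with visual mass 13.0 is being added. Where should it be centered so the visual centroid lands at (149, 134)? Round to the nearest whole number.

(287, 23)

New total weight: (4.7 + 6.7 + 5.9) + 13.0 = 30.3.
Along x: (783.1 + 13.0·x) / 30.3 = 149 (existing moment 4.7·29 + 6.7·71 + 5.9·29 = 783.1) ⇒ x = (4514.7 − 783.1) / 13.0 ≈ 287.05.
Along y: (3763.3 + 13.0·y) / 30.3 = 134 (existing moment 4.7·154 + 6.7·252 + 5.9·229 = 3763.3) ⇒ y = (4060.2 − 3763.3) / 13.0 ≈ 22.84.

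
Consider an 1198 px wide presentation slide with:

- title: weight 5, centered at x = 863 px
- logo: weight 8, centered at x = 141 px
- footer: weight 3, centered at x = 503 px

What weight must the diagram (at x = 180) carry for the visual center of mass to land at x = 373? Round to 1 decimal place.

w ≈ 5.1

Known weights sum to 5 + 8 + 3 = 16; their moment is 5·863 + 8·141 + 3·503 = 6952.
Balance at x = 373 requires (6952 + w·180) / (16 + w) = 373.
Solving: w = (373·16 − 6952) / (180 − 373) = -984 / -193 ≈ 5.10.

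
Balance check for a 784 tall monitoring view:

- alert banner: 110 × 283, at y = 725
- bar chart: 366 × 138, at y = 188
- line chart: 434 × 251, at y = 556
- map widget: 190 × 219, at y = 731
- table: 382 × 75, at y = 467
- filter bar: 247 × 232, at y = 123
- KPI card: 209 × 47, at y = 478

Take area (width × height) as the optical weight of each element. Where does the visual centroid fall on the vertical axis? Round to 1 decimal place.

y ≈ 451.8

Areas → weights: alert banner 110·283 = 31130, bar chart 366·138 = 50508, line chart 434·251 = 108934, map widget 190·219 = 41610, table 382·75 = 28650, filter bar 247·232 = 57304, KPI card 209·47 = 9823; Σw = 327959.
y-moment: 31130·725 + 50508·188 + 108934·556 + 41610·731 + 28650·467 + 57304·123 + 9823·478 = 148172304; centroid 148172304/327959 ≈ 451.80.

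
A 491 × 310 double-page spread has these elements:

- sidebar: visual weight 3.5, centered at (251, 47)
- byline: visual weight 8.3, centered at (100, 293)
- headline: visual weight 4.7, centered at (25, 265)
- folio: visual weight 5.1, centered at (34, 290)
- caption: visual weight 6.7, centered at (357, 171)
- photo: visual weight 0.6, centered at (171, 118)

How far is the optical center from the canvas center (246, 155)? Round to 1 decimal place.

≈ 115.2

Total weight = 3.5 + 8.3 + 4.7 + 5.1 + 6.7 + 0.6 = 28.9.
x-moment: 3.5·251 + 8.3·100 + 4.7·25 + 5.1·34 + 6.7·357 + 0.6·171 = 4493.9; centroid 4493.9/28.9 ≈ 155.50.
y-moment: 3.5·47 + 8.3·293 + 4.7·265 + 5.1·290 + 6.7·171 + 0.6·118 = 6537.4; centroid 6537.4/28.9 ≈ 226.21.
Offset from (246, 155): Δx ≈ -90.50, Δy ≈ 71.21; distance = √(Δx² + Δy²) ≈ 115.16.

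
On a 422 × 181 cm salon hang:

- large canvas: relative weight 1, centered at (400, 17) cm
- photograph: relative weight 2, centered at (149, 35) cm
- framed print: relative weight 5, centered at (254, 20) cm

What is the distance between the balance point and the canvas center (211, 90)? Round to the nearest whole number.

≈ 75 cm

Σw = 1 + 2 + 5 = 8.
x: (1·400 + 2·149 + 5·254) / 8 = 1968 / 8 ≈ 246.00
y: (1·17 + 2·35 + 5·20) / 8 = 187 / 8 ≈ 23.38
From (211, 90): dx = 35.00, dy = -66.62, so the distance is √(dx²+dy²) ≈ 75.26.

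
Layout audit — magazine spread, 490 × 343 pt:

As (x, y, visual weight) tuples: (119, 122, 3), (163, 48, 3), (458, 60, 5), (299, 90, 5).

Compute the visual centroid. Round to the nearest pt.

(289, 79)

Total weight = 3 + 3 + 5 + 5 = 16.
Σw·x = 3·119 + 3·163 + 5·458 + 5·299 = 4631, so x̄ = 4631/16 ≈ 289.44.
Σw·y = 3·122 + 3·48 + 5·60 + 5·90 = 1260, so ȳ = 1260/16 ≈ 78.75.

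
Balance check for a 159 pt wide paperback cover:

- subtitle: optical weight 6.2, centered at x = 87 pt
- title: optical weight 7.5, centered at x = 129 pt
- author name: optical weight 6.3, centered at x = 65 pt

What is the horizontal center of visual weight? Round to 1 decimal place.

Total weight = 6.2 + 7.5 + 6.3 = 20.0.
Σw·x = 6.2·87 + 7.5·129 + 6.3·65 = 1916.4, so x̄ = 1916.4/20.0 ≈ 95.82.

x ≈ 95.8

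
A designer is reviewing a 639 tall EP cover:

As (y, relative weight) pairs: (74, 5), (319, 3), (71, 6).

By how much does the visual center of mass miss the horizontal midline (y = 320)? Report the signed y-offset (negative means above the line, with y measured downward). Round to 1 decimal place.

≈ -194.8

Weights sum to 5 + 3 + 6 = 14.
y-moment: 5·74 + 3·319 + 6·71 = 1753; centroid 1753/14 ≈ 125.21.
Difference: 125.21 − 320 ≈ -194.79.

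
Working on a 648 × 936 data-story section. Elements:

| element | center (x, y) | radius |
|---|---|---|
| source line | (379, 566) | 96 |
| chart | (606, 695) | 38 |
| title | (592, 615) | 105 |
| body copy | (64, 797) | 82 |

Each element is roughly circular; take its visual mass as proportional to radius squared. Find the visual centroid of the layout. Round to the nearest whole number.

r² weights: source line 96² = 9216, chart 38² = 1444, title 105² = 11025, body copy 82² = 6724. Total = 28409.
x: (9216·379 + 1444·606 + 11025·592 + 6724·64) / 28409 = 11325064 / 28409 ≈ 398.64
y: (9216·566 + 1444·695 + 11025·615 + 6724·797) / 28409 = 18359239 / 28409 ≈ 646.25

(399, 646)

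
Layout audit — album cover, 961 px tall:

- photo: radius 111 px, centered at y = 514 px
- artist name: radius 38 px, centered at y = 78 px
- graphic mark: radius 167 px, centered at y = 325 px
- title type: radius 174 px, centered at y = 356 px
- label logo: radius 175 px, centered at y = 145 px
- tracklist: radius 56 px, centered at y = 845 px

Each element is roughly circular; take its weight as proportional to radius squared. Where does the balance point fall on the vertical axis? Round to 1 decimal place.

Weights ∝ r²: photo 111² = 12321, artist name 38² = 1444, graphic mark 167² = 27889, title type 174² = 30276, label logo 175² = 30625, tracklist 56² = 3136; Σw = 105691.
y-moment: 12321·514 + 1444·78 + 27889·325 + 30276·356 + 30625·145 + 3136·845 = 33378352; centroid 33378352/105691 ≈ 315.81.

y ≈ 315.8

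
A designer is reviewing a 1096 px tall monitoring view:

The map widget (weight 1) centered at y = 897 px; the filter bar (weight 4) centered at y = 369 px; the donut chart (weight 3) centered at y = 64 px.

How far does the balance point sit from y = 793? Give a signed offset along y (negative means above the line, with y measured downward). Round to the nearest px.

Total weight = 1 + 4 + 3 = 8.
y-moment: 1·897 + 4·369 + 3·64 = 2565; centroid 2565/8 ≈ 320.62.
Difference: 320.62 − 793 ≈ -472.38.

≈ -472 px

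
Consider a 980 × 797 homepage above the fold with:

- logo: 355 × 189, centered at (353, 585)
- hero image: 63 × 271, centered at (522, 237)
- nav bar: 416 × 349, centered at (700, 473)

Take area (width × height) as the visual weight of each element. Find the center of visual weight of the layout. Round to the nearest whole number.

(585, 488)

Areas → weights: logo 355·189 = 67095, hero image 63·271 = 17073, nav bar 416·349 = 145184; Σw = 229352.
x: (67095·353 + 17073·522 + 145184·700) / 229352 = 134225441 / 229352 ≈ 585.24
y: (67095·585 + 17073·237 + 145184·473) / 229352 = 111968908 / 229352 ≈ 488.20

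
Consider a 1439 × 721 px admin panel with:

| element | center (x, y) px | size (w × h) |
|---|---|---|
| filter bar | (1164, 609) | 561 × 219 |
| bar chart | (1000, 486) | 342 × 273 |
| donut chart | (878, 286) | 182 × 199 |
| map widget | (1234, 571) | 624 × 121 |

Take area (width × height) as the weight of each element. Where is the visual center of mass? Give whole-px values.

Areas: filter bar 561·219 = 122859, bar chart 342·273 = 93366, donut chart 182·199 = 36218, map widget 624·121 = 75504. Total weight = 327947.
x: (122859·1164 + 93366·1000 + 36218·878 + 75504·1234) / 327947 = 361345216 / 327947 ≈ 1101.84
y: (122859·609 + 93366·486 + 36218·286 + 75504·571) / 327947 = 173668139 / 327947 ≈ 529.56

(1102, 530)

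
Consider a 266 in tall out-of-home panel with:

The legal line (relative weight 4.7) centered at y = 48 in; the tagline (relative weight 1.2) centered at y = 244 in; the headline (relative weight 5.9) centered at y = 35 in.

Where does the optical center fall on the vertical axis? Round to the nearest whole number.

y ≈ 61

Total weight = 4.7 + 1.2 + 5.9 = 11.8.
y-moment: 4.7·48 + 1.2·244 + 5.9·35 = 724.9; centroid 724.9/11.8 ≈ 61.43.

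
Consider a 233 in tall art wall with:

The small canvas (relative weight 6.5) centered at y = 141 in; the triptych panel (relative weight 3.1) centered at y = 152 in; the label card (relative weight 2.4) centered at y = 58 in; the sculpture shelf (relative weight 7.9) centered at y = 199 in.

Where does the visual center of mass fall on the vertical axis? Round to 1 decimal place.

Total weight = 6.5 + 3.1 + 2.4 + 7.9 = 19.9.
Σw·y = 6.5·141 + 3.1·152 + 2.4·58 + 7.9·199 = 3099.0, so ȳ = 3099.0/19.9 ≈ 155.73.

y ≈ 155.7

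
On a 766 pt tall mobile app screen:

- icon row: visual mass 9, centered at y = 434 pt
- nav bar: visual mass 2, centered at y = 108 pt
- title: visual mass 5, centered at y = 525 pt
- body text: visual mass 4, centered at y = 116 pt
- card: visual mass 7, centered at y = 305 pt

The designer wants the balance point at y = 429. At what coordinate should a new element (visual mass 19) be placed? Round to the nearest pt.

y ≈ 547

New total weight: (9 + 2 + 5 + 4 + 7) + 19 = 46.
y: target moment 46×429 = 19734; current 9·434 + 2·108 + 5·525 + 4·116 + 7·305 = 9346; the new element supplies 10388, so y = 10388/19 ≈ 546.74.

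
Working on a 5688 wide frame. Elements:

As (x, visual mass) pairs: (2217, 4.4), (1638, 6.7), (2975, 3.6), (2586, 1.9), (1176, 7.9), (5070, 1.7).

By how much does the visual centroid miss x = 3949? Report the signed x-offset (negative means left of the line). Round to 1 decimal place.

≈ -1877.9

Total weight = 4.4 + 6.7 + 3.6 + 1.9 + 7.9 + 1.7 = 26.2.
Σw·x = 54262.2; x̄ = 54262.2/26.2 ≈ 2071.08.
Against x = 3949, that's 2071.08 − 3949 = -1877.92.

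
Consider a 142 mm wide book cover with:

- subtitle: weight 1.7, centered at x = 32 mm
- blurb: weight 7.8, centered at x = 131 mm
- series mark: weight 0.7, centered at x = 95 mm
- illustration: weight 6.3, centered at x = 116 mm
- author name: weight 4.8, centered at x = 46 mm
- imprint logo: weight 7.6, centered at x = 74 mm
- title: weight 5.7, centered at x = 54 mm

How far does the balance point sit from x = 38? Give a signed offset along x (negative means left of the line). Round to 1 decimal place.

≈ 47.7 mm

Weights sum to 1.7 + 7.8 + 0.7 + 6.3 + 4.8 + 7.6 + 5.7 = 34.6.
Σw·x = 2964.5; x̄ = 2964.5/34.6 ≈ 85.68.
Difference: 85.68 − 38 ≈ 47.68.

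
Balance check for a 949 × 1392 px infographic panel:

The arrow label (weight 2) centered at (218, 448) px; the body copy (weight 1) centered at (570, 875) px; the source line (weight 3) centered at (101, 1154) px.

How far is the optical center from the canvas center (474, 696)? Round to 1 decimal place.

≈ 310.6 px

Σw = 2 + 1 + 3 = 6.
Σw·x = 2·218 + 1·570 + 3·101 = 1309, so x̄ = 1309/6 ≈ 218.17.
Σw·y = 2·448 + 1·875 + 3·1154 = 5233, so ȳ = 5233/6 ≈ 872.17.
Relative to (474, 696): Δ = (-255.83, 176.17); |Δ| = √(-255.83² + 176.17²) ≈ 310.62.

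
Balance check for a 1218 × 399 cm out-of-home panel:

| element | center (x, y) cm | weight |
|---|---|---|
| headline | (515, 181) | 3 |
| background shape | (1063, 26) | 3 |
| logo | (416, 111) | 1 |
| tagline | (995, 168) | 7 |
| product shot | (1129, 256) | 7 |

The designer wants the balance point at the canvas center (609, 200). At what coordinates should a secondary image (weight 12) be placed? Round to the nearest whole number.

New total weight: (3 + 3 + 1 + 7 + 7) + 12 = 33.
x: need Σw·x = 33·609 = 20097. Existing = 3·515 + 3·1063 + 1·416 + 7·995 + 7·1129 = 20018. Remainder 79 / 12 ≈ 6.58.
y: need Σw·y = 33·200 = 6600. Existing = 3·181 + 3·26 + 1·111 + 7·168 + 7·256 = 3700. Remainder 2900 / 12 ≈ 241.67.

(7, 242)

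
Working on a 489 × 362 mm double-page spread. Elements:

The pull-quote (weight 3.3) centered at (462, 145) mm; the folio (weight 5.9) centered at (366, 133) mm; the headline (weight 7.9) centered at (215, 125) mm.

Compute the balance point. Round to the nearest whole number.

(315, 132)

Σw = 3.3 + 5.9 + 7.9 = 17.1.
Σw·x = 3.3·462 + 5.9·366 + 7.9·215 = 5382.5, so x̄ = 5382.5/17.1 ≈ 314.77.
Σw·y = 3.3·145 + 5.9·133 + 7.9·125 = 2250.7, so ȳ = 2250.7/17.1 ≈ 131.62.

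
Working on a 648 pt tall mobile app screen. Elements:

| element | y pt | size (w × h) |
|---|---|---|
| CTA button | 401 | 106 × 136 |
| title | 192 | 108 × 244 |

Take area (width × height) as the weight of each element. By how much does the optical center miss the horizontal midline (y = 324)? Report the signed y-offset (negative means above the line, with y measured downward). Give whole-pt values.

Taking area as weight: CTA button 106·136 = 14416, title 108·244 = 26352. Sum 40768.
Σw·y = 14416·401 + 26352·192 = 10840400, so ȳ = 10840400/40768 ≈ 265.90.
Offset from y = 324: 265.90 − 324 ≈ -58.10.

≈ -58 pt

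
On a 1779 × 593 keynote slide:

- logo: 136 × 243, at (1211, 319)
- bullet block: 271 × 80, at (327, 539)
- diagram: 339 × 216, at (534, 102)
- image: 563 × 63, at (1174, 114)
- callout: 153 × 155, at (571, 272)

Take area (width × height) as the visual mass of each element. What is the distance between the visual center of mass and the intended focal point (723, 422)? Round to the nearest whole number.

Taking area as weight: logo 136·243 = 33048, bullet block 271·80 = 21680, diagram 339·216 = 73224, image 563·63 = 35469, callout 153·155 = 23715. Sum 187136.
x-moment: 33048·1211 + 21680·327 + 73224·534 + 35469·1174 + 23715·571 = 141393975; centroid 141393975/187136 ≈ 755.57.
y-moment: 33048·319 + 21680·539 + 73224·102 + 35469·114 + 23715·272 = 40190626; centroid 40190626/187136 ≈ 214.77.
From (723, 422): dx = 32.57, dy = -207.23, so the distance is √(dx²+dy²) ≈ 209.78.

≈ 210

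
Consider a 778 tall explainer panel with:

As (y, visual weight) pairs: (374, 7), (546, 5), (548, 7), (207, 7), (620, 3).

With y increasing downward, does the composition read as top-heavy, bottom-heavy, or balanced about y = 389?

Weights sum to 7 + 5 + 7 + 7 + 3 = 29.
Σw·y = 7·374 + 5·546 + 7·548 + 7·207 + 3·620 = 12493, so ȳ = 12493/29 ≈ 430.79.
430.8 vs midline 389 → bottom-heavy.

bottom-heavy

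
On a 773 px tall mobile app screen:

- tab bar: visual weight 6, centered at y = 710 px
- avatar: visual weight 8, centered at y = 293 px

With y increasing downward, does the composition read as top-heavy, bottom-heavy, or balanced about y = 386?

Total weight = 6 + 8 = 14.
Σw·y = 6·710 + 8·293 = 6604, so ȳ = 6604/14 ≈ 471.71.
471.7 lies below (larger y than) the midline 386, so the layout is bottom-heavy.

bottom-heavy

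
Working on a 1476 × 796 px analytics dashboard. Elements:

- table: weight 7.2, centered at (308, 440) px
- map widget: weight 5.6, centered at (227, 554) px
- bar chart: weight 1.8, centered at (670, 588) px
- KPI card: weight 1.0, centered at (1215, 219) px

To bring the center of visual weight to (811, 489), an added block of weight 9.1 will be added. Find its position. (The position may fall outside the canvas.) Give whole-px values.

After adding the added block, total weight = 7.2 + 5.6 + 1.8 + 1.0 + 9.1 = 24.7.
Along x: (5909.8 + 9.1·x) / 24.7 = 811 (existing moment 7.2·308 + 5.6·227 + 1.8·670 + 1.0·1215 = 5909.8) ⇒ x = (20031.7 − 5909.8) / 9.1 ≈ 1551.86.
Along y: (7547.8 + 9.1·y) / 24.7 = 489 (existing moment 7.2·440 + 5.6·554 + 1.8·588 + 1.0·219 = 7547.8) ⇒ y = (12078.3 − 7547.8) / 9.1 ≈ 497.86.

(1552, 498)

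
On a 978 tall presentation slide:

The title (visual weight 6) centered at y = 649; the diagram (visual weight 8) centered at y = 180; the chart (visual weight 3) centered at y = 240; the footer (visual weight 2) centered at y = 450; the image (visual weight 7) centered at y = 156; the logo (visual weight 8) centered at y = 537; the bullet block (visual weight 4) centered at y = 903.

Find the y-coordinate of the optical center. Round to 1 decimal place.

Σw = 6 + 8 + 3 + 2 + 7 + 8 + 4 = 38.
Σw·y = 6·649 + 8·180 + 3·240 + 2·450 + 7·156 + 8·537 + 4·903 = 15954, so ȳ = 15954/38 ≈ 419.84.

y ≈ 419.8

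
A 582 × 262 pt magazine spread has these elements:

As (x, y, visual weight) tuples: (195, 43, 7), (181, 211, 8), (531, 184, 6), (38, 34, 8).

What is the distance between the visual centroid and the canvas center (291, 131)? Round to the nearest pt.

≈ 75 pt

Weights sum to 7 + 8 + 6 + 8 = 29.
x: (7·195 + 8·181 + 6·531 + 8·38) / 29 = 6303 / 29 ≈ 217.34
y: (7·43 + 8·211 + 6·184 + 8·34) / 29 = 3365 / 29 ≈ 116.03
From (291, 131): dx = -73.66, dy = -14.97, so the distance is √(dx²+dy²) ≈ 75.16.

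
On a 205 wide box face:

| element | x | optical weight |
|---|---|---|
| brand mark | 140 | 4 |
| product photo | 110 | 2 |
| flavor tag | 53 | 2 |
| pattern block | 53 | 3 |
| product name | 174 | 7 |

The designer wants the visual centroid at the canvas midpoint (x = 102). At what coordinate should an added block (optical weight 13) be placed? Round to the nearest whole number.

With the added block, Σw becomes 4 + 2 + 2 + 3 + 7 + 13 = 31.
x: need Σw·x = 31·102 = 3162. Existing = 4·140 + 2·110 + 2·53 + 3·53 + 7·174 = 2263. Remainder 899 / 13 ≈ 69.15.

x ≈ 69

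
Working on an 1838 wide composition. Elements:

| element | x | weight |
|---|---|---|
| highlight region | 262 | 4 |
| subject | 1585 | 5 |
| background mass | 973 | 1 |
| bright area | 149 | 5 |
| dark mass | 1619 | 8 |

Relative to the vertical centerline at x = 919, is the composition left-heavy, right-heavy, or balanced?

Weights sum to 4 + 5 + 1 + 5 + 8 = 23.
x-moment: 4·262 + 5·1585 + 1·973 + 5·149 + 8·1619 = 23643; centroid 23643/23 ≈ 1027.96.
1028.0 vs midline 919 → right-heavy.

right-heavy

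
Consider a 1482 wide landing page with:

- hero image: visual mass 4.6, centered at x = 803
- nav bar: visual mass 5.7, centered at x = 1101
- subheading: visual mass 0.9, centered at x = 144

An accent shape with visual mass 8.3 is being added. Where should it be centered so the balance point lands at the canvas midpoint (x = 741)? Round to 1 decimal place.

New total weight: (4.6 + 5.7 + 0.9) + 8.3 = 19.5.
Along x: (10099.1 + 8.3·x) / 19.5 = 741 (existing moment 4.6·803 + 5.7·1101 + 0.9·144 = 10099.1) ⇒ x = (14449.5 − 10099.1) / 8.3 ≈ 524.14.

x ≈ 524.1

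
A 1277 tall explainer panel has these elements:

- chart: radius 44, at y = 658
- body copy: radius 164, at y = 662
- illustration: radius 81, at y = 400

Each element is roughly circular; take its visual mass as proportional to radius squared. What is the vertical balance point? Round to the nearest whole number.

y ≈ 613

Weights ∝ r²: chart 44² = 1936, body copy 164² = 26896, illustration 81² = 6561; Σw = 35393.
y-moment: 1936·658 + 26896·662 + 6561·400 = 21703440; centroid 21703440/35393 ≈ 613.21.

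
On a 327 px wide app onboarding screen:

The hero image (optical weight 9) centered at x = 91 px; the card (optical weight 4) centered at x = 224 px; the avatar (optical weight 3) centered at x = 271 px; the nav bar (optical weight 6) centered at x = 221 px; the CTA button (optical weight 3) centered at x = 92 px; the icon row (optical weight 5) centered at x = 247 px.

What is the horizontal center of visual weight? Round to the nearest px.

Total weight = 9 + 4 + 3 + 6 + 3 + 5 = 30.
Σw·x = 5365; x̄ = 5365/30 ≈ 178.83.

x ≈ 179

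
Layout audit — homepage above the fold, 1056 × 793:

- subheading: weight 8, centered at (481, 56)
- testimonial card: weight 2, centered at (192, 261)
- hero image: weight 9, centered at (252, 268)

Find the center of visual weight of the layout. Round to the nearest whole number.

Total weight = 8 + 2 + 9 = 19.
x-moment: 8·481 + 2·192 + 9·252 = 6500; centroid 6500/19 ≈ 342.11.
y-moment: 8·56 + 2·261 + 9·268 = 3382; centroid 3382/19 ≈ 178.00.

(342, 178)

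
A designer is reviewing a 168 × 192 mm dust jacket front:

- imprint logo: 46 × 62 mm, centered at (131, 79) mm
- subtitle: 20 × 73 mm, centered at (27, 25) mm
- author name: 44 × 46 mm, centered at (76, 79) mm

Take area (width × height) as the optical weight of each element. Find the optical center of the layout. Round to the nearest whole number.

(89, 67)

Areas: imprint logo 46·62 = 2852, subtitle 20·73 = 1460, author name 44·46 = 2024. Total weight = 6336.
x: (2852·131 + 1460·27 + 2024·76) / 6336 = 566856 / 6336 ≈ 89.47
y: (2852·79 + 1460·25 + 2024·79) / 6336 = 421704 / 6336 ≈ 66.56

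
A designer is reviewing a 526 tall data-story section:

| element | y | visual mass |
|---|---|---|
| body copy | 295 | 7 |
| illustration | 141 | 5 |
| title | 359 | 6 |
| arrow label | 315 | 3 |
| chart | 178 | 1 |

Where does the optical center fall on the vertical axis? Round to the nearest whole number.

Weights sum to 7 + 5 + 6 + 3 + 1 = 22.
Σw·y = 7·295 + 5·141 + 6·359 + 3·315 + 1·178 = 6047, so ȳ = 6047/22 ≈ 274.86.

y ≈ 275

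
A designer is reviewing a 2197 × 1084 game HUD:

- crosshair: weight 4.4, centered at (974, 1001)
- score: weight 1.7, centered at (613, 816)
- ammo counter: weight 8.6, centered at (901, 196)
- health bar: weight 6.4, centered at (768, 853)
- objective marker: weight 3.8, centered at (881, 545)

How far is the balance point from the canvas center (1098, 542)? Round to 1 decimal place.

Total weight = 4.4 + 1.7 + 8.6 + 6.4 + 3.8 = 24.9.
x-moment: 4.4·974 + 1.7·613 + 8.6·901 + 6.4·768 + 3.8·881 = 21339.3; centroid 21339.3/24.9 ≈ 857.00.
y-moment: 4.4·1001 + 1.7·816 + 8.6·196 + 6.4·853 + 3.8·545 = 15007.4; centroid 15007.4/24.9 ≈ 602.71.
From (1098, 542): dx = -241.00, dy = 60.71, so the distance is √(dx²+dy²) ≈ 248.53.

≈ 248.5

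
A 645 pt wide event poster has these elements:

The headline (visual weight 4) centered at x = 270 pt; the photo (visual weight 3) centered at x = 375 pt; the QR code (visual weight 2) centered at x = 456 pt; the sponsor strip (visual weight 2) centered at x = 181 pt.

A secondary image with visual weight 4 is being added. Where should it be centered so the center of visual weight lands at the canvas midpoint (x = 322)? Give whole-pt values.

New total weight: (4 + 3 + 2 + 2) + 4 = 15.
x: need Σw·x = 15·322 = 4830. Existing = 4·270 + 3·375 + 2·456 + 2·181 = 3479. Remainder 1351 / 4 ≈ 337.75.

x ≈ 338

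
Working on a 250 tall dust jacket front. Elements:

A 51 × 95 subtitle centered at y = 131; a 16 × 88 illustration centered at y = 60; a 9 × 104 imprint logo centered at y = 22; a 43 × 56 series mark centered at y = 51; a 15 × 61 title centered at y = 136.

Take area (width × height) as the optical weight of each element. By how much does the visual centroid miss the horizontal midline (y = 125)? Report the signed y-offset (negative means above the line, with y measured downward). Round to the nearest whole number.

≈ -31

Areas: subtitle 51·95 = 4845, illustration 16·88 = 1408, imprint logo 9·104 = 936, series mark 43·56 = 2408, title 15·61 = 915. Total weight = 10512.
y: (4845·131 + 1408·60 + 936·22 + 2408·51 + 915·136) / 10512 = 987015 / 10512 ≈ 93.89
Against y = 125, that's 93.89 − 125 = -31.11.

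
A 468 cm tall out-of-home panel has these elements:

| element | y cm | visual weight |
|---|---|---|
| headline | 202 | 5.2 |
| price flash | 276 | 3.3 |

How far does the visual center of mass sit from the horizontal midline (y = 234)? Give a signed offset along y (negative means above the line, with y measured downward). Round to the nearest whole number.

≈ -3 cm

Total weight = 5.2 + 3.3 = 8.5.
y-moment: 5.2·202 + 3.3·276 = 1961.2; centroid 1961.2/8.5 ≈ 230.73.
Against y = 234, that's 230.73 − 234 = -3.27.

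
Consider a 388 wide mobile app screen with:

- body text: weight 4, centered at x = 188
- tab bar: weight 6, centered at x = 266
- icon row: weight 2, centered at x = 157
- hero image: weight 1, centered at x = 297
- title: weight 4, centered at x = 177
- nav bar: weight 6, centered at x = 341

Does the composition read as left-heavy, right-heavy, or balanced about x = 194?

Weights sum to 4 + 6 + 2 + 1 + 4 + 6 = 23.
x-moment: 4·188 + 6·266 + 2·157 + 1·297 + 4·177 + 6·341 = 5713; centroid 5713/23 ≈ 248.39.
Since 248.4 is right of 194, the composition reads right-heavy.

right-heavy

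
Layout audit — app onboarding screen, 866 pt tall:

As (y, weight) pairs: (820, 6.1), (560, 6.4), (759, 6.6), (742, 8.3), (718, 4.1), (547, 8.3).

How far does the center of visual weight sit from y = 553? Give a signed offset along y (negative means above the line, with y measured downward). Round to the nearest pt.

≈ 131 pt

Weights sum to 6.1 + 6.4 + 6.6 + 8.3 + 4.1 + 8.3 = 39.8.
Σw·y = 6.1·820 + 6.4·560 + 6.6·759 + 8.3·742 + 4.1·718 + 8.3·547 = 27237.9, so ȳ = 27237.9/39.8 ≈ 684.37.
Offset from y = 553: 684.37 − 553 ≈ 131.37.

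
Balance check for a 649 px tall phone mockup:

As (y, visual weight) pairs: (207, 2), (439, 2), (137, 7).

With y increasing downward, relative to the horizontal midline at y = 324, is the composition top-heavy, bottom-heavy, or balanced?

top-heavy

Σw = 2 + 2 + 7 = 11.
y-moment: 2·207 + 2·439 + 7·137 = 2251; centroid 2251/11 ≈ 204.64.
204.6 lies above (smaller y than) the midline 324, so the layout is top-heavy.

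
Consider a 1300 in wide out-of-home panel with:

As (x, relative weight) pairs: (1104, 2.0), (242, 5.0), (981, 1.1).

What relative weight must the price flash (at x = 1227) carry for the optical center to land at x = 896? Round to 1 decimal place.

w ≈ 8.3

Existing Σw = 8.1 (2.0 + 5.0 + 1.1); existing moment 2.0·1104 + 5.0·242 + 1.1·981 = 4497.1.
Set Σw·x/Σw = 896: (4497.1 + 1227w) = 896·(8.1 + w).
So w = (896·8.1 − 4497.1)/(1227 − 896) = 2760.5/331 ≈ 8.34.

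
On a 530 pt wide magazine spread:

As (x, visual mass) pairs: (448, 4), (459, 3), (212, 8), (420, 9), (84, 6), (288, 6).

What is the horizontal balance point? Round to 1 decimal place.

x ≈ 302.1

Weights sum to 4 + 3 + 8 + 9 + 6 + 6 = 36.
Σw·x = 10877; x̄ = 10877/36 ≈ 302.14.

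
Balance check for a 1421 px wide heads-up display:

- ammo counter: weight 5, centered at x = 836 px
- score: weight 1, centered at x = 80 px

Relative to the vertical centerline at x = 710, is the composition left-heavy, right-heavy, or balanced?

balanced

Total weight = 5 + 1 = 6.
x: (5·836 + 1·80) / 6 = 4260 / 6 ≈ 710.00
710.00 = 710 exactly: balanced.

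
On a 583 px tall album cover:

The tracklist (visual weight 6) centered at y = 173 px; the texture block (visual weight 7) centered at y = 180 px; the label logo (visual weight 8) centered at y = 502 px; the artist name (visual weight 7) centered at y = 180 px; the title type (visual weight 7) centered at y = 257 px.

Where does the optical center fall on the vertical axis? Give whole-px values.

Weights sum to 6 + 7 + 8 + 7 + 7 = 35.
y-moment: 6·173 + 7·180 + 8·502 + 7·180 + 7·257 = 9373; centroid 9373/35 ≈ 267.80.

y ≈ 268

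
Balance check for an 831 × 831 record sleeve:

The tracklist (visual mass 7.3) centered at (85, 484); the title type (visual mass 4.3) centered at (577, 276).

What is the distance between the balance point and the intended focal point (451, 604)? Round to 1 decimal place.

≈ 269.4

Σw = 7.3 + 4.3 = 11.6.
x: (7.3·85 + 4.3·577) / 11.6 = 3101.6 / 11.6 ≈ 267.38
y: (7.3·484 + 4.3·276) / 11.6 = 4720.0 / 11.6 ≈ 406.90
Offset from (451, 604): Δx ≈ -183.62, Δy ≈ -197.10; distance = √(Δx² + Δy²) ≈ 269.38.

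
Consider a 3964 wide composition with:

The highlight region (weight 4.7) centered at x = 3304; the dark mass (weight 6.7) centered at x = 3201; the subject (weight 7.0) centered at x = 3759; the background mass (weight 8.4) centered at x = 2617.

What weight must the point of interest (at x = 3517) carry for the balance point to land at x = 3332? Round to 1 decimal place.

w ≈ 21.8

Fixed elements: Σw = 4.7 + 6.7 + 7.0 + 8.4 = 26.8, Σw·x = 4.7·3304 + 6.7·3201 + 7.0·3759 + 8.4·2617 = 85271.3.
For the centroid to hit 3332: (85271.3 + w·3517) / (26.8 + w) = 3332.
So w = (3332·26.8 − 85271.3)/(3517 − 3332) = 4026.3/185 ≈ 21.76.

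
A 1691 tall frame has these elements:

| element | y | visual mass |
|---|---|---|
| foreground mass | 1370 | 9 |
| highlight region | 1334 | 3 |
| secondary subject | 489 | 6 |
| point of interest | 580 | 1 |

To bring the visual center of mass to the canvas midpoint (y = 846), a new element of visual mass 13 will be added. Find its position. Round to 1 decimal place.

y ≈ 555.8

After adding the new element, total weight = 9 + 3 + 6 + 1 + 13 = 32.
y: need Σw·y = 32·846 = 27072. Existing = 9·1370 + 3·1334 + 6·489 + 1·580 = 19846. Remainder 7226 / 13 ≈ 555.85.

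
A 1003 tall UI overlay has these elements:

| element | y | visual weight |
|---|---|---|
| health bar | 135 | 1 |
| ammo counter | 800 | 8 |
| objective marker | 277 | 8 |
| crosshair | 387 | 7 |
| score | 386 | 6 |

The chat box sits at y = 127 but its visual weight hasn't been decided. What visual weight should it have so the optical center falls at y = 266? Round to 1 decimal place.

w ≈ 41.7

Known weights sum to 1 + 8 + 8 + 7 + 6 = 30; their moment is 1·135 + 8·800 + 8·277 + 7·387 + 6·386 = 13776.
Balance at y = 266 requires (13776 + w·127) / (30 + w) = 266.
Solving: w = (266·30 − 13776) / (127 − 266) = -5796 / -139 ≈ 41.70.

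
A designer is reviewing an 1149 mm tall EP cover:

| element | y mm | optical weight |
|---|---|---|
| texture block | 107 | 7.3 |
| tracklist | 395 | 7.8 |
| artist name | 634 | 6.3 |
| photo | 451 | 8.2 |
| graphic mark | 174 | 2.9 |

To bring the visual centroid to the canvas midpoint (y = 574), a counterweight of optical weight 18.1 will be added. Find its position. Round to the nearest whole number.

New total weight: (7.3 + 7.8 + 6.3 + 8.2 + 2.9) + 18.1 = 50.6.
y: need Σw·y = 50.6·574 = 29044.4. Existing = 7.3·107 + 7.8·395 + 6.3·634 + 8.2·451 + 2.9·174 = 12059.1. Remainder 16985.3 / 18.1 ≈ 938.41.

y ≈ 938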